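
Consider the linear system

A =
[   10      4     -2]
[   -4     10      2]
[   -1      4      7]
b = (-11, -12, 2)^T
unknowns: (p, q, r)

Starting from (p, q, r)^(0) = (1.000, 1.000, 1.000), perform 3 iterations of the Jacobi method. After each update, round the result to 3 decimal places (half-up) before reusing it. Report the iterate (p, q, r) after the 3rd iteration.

Iteration 1:
  p = (-11 - (4)·1.000 - (-2)·1.000) / (10) = -1.300
  q = (-12 - (-4)·1.000 - (2)·1.000) / (10) = -1.000
  r = (2 - (-1)·1.000 - (4)·1.000) / (7) = -0.143
Iteration 2:
  p = (-11 - (4)·-1.000 - (-2)·-0.143) / (10) = -0.729
  q = (-12 - (-4)·-1.300 - (2)·-0.143) / (10) = -1.691
  r = (2 - (-1)·-1.300 - (4)·-1.000) / (7) = 0.671
Iteration 3:
  p = (-11 - (4)·-1.691 - (-2)·0.671) / (10) = -0.289
  q = (-12 - (-4)·-0.729 - (2)·0.671) / (10) = -1.626
  r = (2 - (-1)·-0.729 - (4)·-1.691) / (7) = 1.148

(-0.289, -1.626, 1.148)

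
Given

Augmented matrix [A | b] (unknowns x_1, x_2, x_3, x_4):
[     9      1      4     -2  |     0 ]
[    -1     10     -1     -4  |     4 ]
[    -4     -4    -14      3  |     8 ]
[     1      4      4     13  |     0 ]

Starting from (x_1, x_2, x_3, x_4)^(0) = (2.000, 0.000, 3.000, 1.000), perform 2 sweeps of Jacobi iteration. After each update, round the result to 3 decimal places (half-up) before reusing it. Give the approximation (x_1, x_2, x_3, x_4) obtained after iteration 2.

(0.029, -0.235, -0.856, -0.029)

Iteration 1:
  x_1 = (0 - (1)·0.000 - (4)·3.000 - (-2)·1.000) / (9) = -1.111
  x_2 = (4 - (-1)·2.000 - (-1)·3.000 - (-4)·1.000) / (10) = 1.300
  x_3 = (8 - (-4)·2.000 - (-4)·0.000 - (3)·1.000) / (-14) = -0.929
  x_4 = (0 - (1)·2.000 - (4)·0.000 - (4)·3.000) / (13) = -1.077
Iteration 2:
  x_1 = (0 - (1)·1.300 - (4)·-0.929 - (-2)·-1.077) / (9) = 0.029
  x_2 = (4 - (-1)·-1.111 - (-1)·-0.929 - (-4)·-1.077) / (10) = -0.235
  x_3 = (8 - (-4)·-1.111 - (-4)·1.300 - (3)·-1.077) / (-14) = -0.856
  x_4 = (0 - (1)·-1.111 - (4)·1.300 - (4)·-0.929) / (13) = -0.029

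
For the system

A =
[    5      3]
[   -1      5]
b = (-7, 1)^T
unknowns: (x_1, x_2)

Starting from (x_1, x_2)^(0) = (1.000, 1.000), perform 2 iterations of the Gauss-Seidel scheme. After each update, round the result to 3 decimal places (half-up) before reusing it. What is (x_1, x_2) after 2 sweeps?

Iteration 1:
  x_1 = (-7 - (3)·1.000) / (5) = -2.000
  x_2 = (1 - (-1)·-2.000) / (5) = -0.200
Iteration 2:
  x_1 = (-7 - (3)·-0.200) / (5) = -1.280
  x_2 = (1 - (-1)·-1.280) / (5) = -0.056

(-1.280, -0.056)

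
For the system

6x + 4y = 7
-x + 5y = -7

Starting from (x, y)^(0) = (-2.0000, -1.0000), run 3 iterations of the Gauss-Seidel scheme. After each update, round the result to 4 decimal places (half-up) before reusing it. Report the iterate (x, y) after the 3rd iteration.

(1.8526, -1.0295)

Iteration 1:
  x = (7 - (4)·-1.0000) / (6) = 1.8333
  y = (-7 - (-1)·1.8333) / (5) = -1.0333
Iteration 2:
  x = (7 - (4)·-1.0333) / (6) = 1.8555
  y = (-7 - (-1)·1.8555) / (5) = -1.0289
Iteration 3:
  x = (7 - (4)·-1.0289) / (6) = 1.8526
  y = (-7 - (-1)·1.8526) / (5) = -1.0295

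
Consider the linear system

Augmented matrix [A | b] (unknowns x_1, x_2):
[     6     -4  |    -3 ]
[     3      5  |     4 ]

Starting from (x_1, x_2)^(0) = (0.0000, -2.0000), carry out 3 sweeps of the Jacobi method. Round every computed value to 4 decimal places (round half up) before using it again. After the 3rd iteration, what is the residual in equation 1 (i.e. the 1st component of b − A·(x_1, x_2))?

Iteration 1:
  x_1 = (-3 - (-4)·-2.0000) / (6) = -1.8333
  x_2 = (4 - (3)·0.0000) / (5) = 0.8000
Iteration 2:
  x_1 = (-3 - (-4)·0.8000) / (6) = 0.0333
  x_2 = (4 - (3)·-1.8333) / (5) = 1.9000
Iteration 3:
  x_1 = (-3 - (-4)·1.9000) / (6) = 0.7667
  x_2 = (4 - (3)·0.0333) / (5) = 0.7800
Residual b − A·x = (-4.4802, -2.2001)

-4.4802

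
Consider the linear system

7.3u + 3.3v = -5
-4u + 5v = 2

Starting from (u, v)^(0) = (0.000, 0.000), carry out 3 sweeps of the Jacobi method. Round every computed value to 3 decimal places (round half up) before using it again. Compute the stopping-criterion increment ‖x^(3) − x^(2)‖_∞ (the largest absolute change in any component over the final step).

Iteration 1:
  u = (-5 - (3.3)·0.000) / (7.3) = -0.685
  v = (2 - (-4)·0.000) / (5) = 0.400
Iteration 2:
  u = (-5 - (3.3)·0.400) / (7.3) = -0.866
  v = (2 - (-4)·-0.685) / (5) = -0.148
Iteration 3:
  u = (-5 - (3.3)·-0.148) / (7.3) = -0.618
  v = (2 - (-4)·-0.866) / (5) = -0.293
Change: (0.248, -0.145) → max |·| = 0.248

0.248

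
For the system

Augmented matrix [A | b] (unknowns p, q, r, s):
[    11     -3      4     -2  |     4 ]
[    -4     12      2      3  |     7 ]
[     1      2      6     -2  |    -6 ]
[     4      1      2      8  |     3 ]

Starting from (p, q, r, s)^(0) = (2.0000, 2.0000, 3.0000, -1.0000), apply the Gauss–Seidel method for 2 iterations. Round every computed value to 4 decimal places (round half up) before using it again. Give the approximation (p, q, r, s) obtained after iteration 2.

(1.0675, 0.9465, -1.2047, 0.0241)

Iteration 1:
  p = (4 - (-3)·2.0000 - (4)·3.0000 - (-2)·-1.0000) / (11) = -0.3636
  q = (7 - (-4)·-0.3636 - (2)·3.0000 - (3)·-1.0000) / (12) = 0.2121
  r = (-6 - (1)·-0.3636 - (2)·0.2121 - (-2)·-1.0000) / (6) = -1.3434
  s = (3 - (4)·-0.3636 - (1)·0.2121 - (2)·-1.3434) / (8) = 0.8661
Iteration 2:
  p = (4 - (-3)·0.2121 - (4)·-1.3434 - (-2)·0.8661) / (11) = 1.0675
  q = (7 - (-4)·1.0675 - (2)·-1.3434 - (3)·0.8661) / (12) = 0.9465
  r = (-6 - (1)·1.0675 - (2)·0.9465 - (-2)·0.8661) / (6) = -1.2047
  s = (3 - (4)·1.0675 - (1)·0.9465 - (2)·-1.2047) / (8) = 0.0241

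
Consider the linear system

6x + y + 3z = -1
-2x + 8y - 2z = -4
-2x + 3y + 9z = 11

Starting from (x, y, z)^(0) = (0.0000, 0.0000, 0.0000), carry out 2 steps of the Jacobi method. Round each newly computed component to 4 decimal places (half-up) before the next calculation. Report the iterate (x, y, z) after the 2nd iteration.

(-0.6944, -0.2361, 1.3518)

Iteration 1:
  x = (-1 - (1)·0.0000 - (3)·0.0000) / (6) = -0.1667
  y = (-4 - (-2)·0.0000 - (-2)·0.0000) / (8) = -0.5000
  z = (11 - (-2)·0.0000 - (3)·0.0000) / (9) = 1.2222
Iteration 2:
  x = (-1 - (1)·-0.5000 - (3)·1.2222) / (6) = -0.6944
  y = (-4 - (-2)·-0.1667 - (-2)·1.2222) / (8) = -0.2361
  z = (11 - (-2)·-0.1667 - (3)·-0.5000) / (9) = 1.3518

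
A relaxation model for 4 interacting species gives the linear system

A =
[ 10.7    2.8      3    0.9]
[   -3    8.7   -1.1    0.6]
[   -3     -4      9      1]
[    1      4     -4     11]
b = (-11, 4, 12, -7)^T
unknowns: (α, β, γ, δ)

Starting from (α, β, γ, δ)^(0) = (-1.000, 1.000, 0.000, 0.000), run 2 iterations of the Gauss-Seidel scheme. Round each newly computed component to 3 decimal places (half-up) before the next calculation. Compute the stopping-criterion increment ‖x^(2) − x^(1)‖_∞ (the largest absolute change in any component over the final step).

0.135

Iteration 1:
  α = (-11 - (2.8)·1.000 - (3)·0.000 - (0.9)·0.000) / (10.7) = -1.290
  β = (4 - (-3)·-1.290 - (-1.1)·0.000 - (0.6)·0.000) / (8.7) = 0.015
  γ = (12 - (-3)·-1.290 - (-4)·0.015 - (1)·0.000) / (9) = 0.910
  δ = (-7 - (1)·-1.290 - (4)·0.015 - (-4)·0.910) / (11) = -0.194
Iteration 2:
  α = (-11 - (2.8)·0.015 - (3)·0.910 - (0.9)·-0.194) / (10.7) = -1.271
  β = (4 - (-3)·-1.271 - (-1.1)·0.910 - (0.6)·-0.194) / (8.7) = 0.150
  γ = (12 - (-3)·-1.271 - (-4)·0.150 - (1)·-0.194) / (9) = 0.998
  δ = (-7 - (1)·-1.271 - (4)·0.150 - (-4)·0.998) / (11) = -0.212
Change: (0.019, 0.135, 0.088, -0.018) → max |·| = 0.135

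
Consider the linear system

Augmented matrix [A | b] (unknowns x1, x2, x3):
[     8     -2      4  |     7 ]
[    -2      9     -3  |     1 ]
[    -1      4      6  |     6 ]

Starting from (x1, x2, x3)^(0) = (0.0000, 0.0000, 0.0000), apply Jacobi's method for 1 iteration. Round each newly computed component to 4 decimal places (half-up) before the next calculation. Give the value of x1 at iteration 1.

Iteration 1:
  x1 = (7 - (-2)·0.0000 - (4)·0.0000) / (8) = 0.8750
  x2 = (1 - (-2)·0.0000 - (-3)·0.0000) / (9) = 0.1111
  x3 = (6 - (-1)·0.0000 - (4)·0.0000) / (6) = 1.0000

0.8750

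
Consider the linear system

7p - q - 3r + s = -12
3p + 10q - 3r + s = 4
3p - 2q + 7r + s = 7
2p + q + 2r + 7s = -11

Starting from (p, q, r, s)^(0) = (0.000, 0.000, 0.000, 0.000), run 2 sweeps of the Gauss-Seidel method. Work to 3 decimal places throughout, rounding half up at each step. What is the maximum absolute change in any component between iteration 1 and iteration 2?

Iteration 1:
  p = (-12 - (-1)·0.000 - (-3)·0.000 - (1)·0.000) / (7) = -1.714
  q = (4 - (3)·-1.714 - (-3)·0.000 - (1)·0.000) / (10) = 0.914
  r = (7 - (3)·-1.714 - (-2)·0.914 - (1)·0.000) / (7) = 1.996
  s = (-11 - (2)·-1.714 - (1)·0.914 - (2)·1.996) / (7) = -1.783
Iteration 2:
  p = (-12 - (-1)·0.914 - (-3)·1.996 - (1)·-1.783) / (7) = -0.474
  q = (4 - (3)·-0.474 - (-3)·1.996 - (1)·-1.783) / (10) = 1.319
  r = (7 - (3)·-0.474 - (-2)·1.319 - (1)·-1.783) / (7) = 1.835
  s = (-11 - (2)·-0.474 - (1)·1.319 - (2)·1.835) / (7) = -2.149
Change: (1.240, 0.405, -0.161, -0.366) → max |·| = 1.240

1.240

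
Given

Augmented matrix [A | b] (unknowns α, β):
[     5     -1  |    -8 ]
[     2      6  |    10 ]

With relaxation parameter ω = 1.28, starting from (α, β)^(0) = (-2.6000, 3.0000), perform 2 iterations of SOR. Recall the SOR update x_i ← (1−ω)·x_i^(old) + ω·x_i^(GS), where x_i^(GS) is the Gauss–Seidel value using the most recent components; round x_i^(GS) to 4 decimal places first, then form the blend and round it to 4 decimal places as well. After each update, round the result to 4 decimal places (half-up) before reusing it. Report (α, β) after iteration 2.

Iteration 1:
  α: GS value = (-8 - (-1)·3.0000) / (5) = -1.0000;  α ← (1−ω)·-2.6000 + ω·-1.0000 = -0.5520
  β: GS value = (10 - (2)·-0.5520) / (6) = 1.8507;  β ← (1−ω)·3.0000 + ω·1.8507 = 1.5289
Iteration 2:
  α: GS value = (-8 - (-1)·1.5289) / (5) = -1.2942;  α ← (1−ω)·-0.5520 + ω·-1.2942 = -1.5020
  β: GS value = (10 - (2)·-1.5020) / (6) = 2.1673;  β ← (1−ω)·1.5289 + ω·2.1673 = 2.3461

(-1.5020, 2.3461)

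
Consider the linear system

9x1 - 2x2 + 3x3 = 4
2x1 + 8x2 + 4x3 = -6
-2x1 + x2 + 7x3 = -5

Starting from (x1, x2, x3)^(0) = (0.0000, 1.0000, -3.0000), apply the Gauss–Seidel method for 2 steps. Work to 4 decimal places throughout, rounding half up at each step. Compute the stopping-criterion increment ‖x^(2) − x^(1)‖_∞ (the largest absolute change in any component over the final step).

Iteration 1:
  x1 = (4 - (-2)·1.0000 - (3)·-3.0000) / (9) = 1.6667
  x2 = (-6 - (2)·1.6667 - (4)·-3.0000) / (8) = 0.3333
  x3 = (-5 - (-2)·1.6667 - (1)·0.3333) / (7) = -0.2857
Iteration 2:
  x1 = (4 - (-2)·0.3333 - (3)·-0.2857) / (9) = 0.6137
  x2 = (-6 - (2)·0.6137 - (4)·-0.2857) / (8) = -0.7606
  x3 = (-5 - (-2)·0.6137 - (1)·-0.7606) / (7) = -0.4303
Change: (-1.0530, -1.0939, -0.1446) → max |·| = 1.0939

1.0939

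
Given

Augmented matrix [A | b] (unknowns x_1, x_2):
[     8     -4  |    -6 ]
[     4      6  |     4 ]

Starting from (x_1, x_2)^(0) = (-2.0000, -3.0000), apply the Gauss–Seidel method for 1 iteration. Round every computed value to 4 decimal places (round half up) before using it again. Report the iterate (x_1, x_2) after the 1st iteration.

(-2.2500, 2.1667)

Iteration 1:
  x_1 = (-6 - (-4)·-3.0000) / (8) = -2.2500
  x_2 = (4 - (4)·-2.2500) / (6) = 2.1667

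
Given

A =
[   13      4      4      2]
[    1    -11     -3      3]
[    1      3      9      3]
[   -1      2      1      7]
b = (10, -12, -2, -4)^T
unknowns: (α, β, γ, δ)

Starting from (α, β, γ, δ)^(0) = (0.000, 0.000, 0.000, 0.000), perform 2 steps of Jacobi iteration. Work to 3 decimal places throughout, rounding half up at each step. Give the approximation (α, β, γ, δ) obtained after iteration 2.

Iteration 1:
  α = (10 - (4)·0.000 - (4)·0.000 - (2)·0.000) / (13) = 0.769
  β = (-12 - (1)·0.000 - (-3)·0.000 - (3)·0.000) / (-11) = 1.091
  γ = (-2 - (1)·0.000 - (3)·0.000 - (3)·0.000) / (9) = -0.222
  δ = (-4 - (-1)·0.000 - (2)·0.000 - (1)·0.000) / (7) = -0.571
Iteration 2:
  α = (10 - (4)·1.091 - (4)·-0.222 - (2)·-0.571) / (13) = 0.590
  β = (-12 - (1)·0.769 - (-3)·-0.222 - (3)·-0.571) / (-11) = 1.066
  γ = (-2 - (1)·0.769 - (3)·1.091 - (3)·-0.571) / (9) = -0.481
  δ = (-4 - (-1)·0.769 - (2)·1.091 - (1)·-0.222) / (7) = -0.742

(0.590, 1.066, -0.481, -0.742)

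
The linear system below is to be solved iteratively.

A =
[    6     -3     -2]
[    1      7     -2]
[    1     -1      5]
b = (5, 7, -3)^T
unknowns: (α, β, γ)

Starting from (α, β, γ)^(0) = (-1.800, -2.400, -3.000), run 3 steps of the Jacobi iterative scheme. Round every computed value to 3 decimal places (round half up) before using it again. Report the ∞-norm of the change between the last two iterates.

0.453

Iteration 1:
  α = (5 - (-3)·-2.400 - (-2)·-3.000) / (6) = -1.367
  β = (7 - (1)·-1.800 - (-2)·-3.000) / (7) = 0.400
  γ = (-3 - (1)·-1.800 - (-1)·-2.400) / (5) = -0.720
Iteration 2:
  α = (5 - (-3)·0.400 - (-2)·-0.720) / (6) = 0.793
  β = (7 - (1)·-1.367 - (-2)·-0.720) / (7) = 0.990
  γ = (-3 - (1)·-1.367 - (-1)·0.400) / (5) = -0.247
Iteration 3:
  α = (5 - (-3)·0.990 - (-2)·-0.247) / (6) = 1.246
  β = (7 - (1)·0.793 - (-2)·-0.247) / (7) = 0.816
  γ = (-3 - (1)·0.793 - (-1)·0.990) / (5) = -0.561
Change: (0.453, -0.174, -0.314) → max |·| = 0.453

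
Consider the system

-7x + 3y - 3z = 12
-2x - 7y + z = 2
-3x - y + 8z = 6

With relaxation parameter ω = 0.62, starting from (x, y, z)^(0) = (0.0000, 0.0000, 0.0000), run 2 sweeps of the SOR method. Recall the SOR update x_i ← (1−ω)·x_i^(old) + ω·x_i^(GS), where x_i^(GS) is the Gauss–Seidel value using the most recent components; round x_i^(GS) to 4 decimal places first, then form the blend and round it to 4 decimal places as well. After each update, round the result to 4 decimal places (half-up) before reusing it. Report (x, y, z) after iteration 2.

(-1.5219, 0.1161, 0.2033)

Iteration 1:
  x: GS value = (12 - (3)·0.0000 - (-3)·0.0000) / (-7) = -1.7143;  x ← (1−ω)·0.0000 + ω·-1.7143 = -1.0629
  y: GS value = (2 - (-2)·-1.0629 - (1)·0.0000) / (-7) = 0.0180;  y ← (1−ω)·0.0000 + ω·0.0180 = 0.0112
  z: GS value = (6 - (-3)·-1.0629 - (-1)·0.0112) / (8) = 0.3528;  z ← (1−ω)·0.0000 + ω·0.3528 = 0.2187
Iteration 2:
  x: GS value = (12 - (3)·0.0112 - (-3)·0.2187) / (-7) = -1.8032;  x ← (1−ω)·-1.0629 + ω·-1.8032 = -1.5219
  y: GS value = (2 - (-2)·-1.5219 - (1)·0.2187) / (-7) = 0.1804;  y ← (1−ω)·0.0112 + ω·0.1804 = 0.1161
  z: GS value = (6 - (-3)·-1.5219 - (-1)·0.1161) / (8) = 0.1938;  z ← (1−ω)·0.2187 + ω·0.1938 = 0.2033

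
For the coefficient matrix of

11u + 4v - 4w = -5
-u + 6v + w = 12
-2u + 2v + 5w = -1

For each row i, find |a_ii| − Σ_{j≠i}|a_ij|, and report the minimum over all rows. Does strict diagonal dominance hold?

row 1: |11| − (4+4) = 3
row 2: |6| − (1+1) = 4
row 3: |5| − (2+2) = 1
minimum over rows = 1 → strictly diagonally dominant (convergence guaranteed)

1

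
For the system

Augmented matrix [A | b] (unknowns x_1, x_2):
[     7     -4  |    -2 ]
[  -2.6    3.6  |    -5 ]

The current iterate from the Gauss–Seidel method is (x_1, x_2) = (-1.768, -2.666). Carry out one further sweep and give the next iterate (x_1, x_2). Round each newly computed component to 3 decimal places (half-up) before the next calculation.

One sweep:
  x_1 = (-2 - (-4)·-2.666) / (7) = -1.809
  x_2 = (-5 - (-2.6)·-1.809) / (3.6) = -2.695

(-1.809, -2.695)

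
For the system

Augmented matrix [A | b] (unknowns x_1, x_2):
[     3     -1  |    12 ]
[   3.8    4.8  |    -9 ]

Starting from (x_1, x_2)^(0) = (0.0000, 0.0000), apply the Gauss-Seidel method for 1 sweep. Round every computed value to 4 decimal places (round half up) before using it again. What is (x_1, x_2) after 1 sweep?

Iteration 1:
  x_1 = (12 - (-1)·0.0000) / (3) = 4.0000
  x_2 = (-9 - (3.8)·4.0000) / (4.8) = -5.0417

(4.0000, -5.0417)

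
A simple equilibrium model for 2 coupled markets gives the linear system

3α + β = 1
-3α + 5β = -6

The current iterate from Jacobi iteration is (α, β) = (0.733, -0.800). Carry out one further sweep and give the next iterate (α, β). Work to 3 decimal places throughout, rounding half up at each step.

One sweep:
  α = (1 - (1)·-0.800) / (3) = 0.600
  β = (-6 - (-3)·0.733) / (5) = -0.760

(0.600, -0.760)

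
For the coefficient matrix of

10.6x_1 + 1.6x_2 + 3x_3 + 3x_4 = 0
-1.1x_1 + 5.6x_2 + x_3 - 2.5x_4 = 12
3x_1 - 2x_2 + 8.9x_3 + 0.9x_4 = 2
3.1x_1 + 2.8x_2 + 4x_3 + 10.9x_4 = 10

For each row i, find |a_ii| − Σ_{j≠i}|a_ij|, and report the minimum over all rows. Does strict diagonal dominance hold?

row 1: |10.6| − (1.6+3+3) = 3
row 2: |5.6| − (1.1+1+2.5) = 1
row 3: |8.9| − (3+2+0.9) = 3
row 4: |10.9| − (3.1+2.8+4) = 1
minimum over rows = 1 → strictly diagonally dominant (convergence guaranteed)

1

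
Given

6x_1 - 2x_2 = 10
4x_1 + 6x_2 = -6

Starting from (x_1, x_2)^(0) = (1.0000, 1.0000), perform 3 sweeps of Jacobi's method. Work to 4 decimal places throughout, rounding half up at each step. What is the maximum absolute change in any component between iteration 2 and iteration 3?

0.5926

Iteration 1:
  x_1 = (10 - (-2)·1.0000) / (6) = 2.0000
  x_2 = (-6 - (4)·1.0000) / (6) = -1.6667
Iteration 2:
  x_1 = (10 - (-2)·-1.6667) / (6) = 1.1111
  x_2 = (-6 - (4)·2.0000) / (6) = -2.3333
Iteration 3:
  x_1 = (10 - (-2)·-2.3333) / (6) = 0.8889
  x_2 = (-6 - (4)·1.1111) / (6) = -1.7407
Change: (-0.2222, 0.5926) → max |·| = 0.5926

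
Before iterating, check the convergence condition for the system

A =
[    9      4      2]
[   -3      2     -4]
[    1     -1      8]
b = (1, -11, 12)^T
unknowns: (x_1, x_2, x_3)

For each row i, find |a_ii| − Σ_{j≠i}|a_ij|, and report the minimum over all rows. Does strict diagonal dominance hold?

-5

row 1: |9| − (4+2) = 3
row 2: |2| − (3+4) = -5
row 3: |8| − (1+1) = 6
minimum over rows = -5 → not strictly diagonally dominant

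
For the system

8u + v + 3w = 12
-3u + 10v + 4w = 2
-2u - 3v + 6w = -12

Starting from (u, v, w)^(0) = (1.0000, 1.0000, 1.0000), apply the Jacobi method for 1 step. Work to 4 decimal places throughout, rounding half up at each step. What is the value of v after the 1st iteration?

Iteration 1:
  u = (12 - (1)·1.0000 - (3)·1.0000) / (8) = 1.0000
  v = (2 - (-3)·1.0000 - (4)·1.0000) / (10) = 0.1000
  w = (-12 - (-2)·1.0000 - (-3)·1.0000) / (6) = -1.1667

0.1000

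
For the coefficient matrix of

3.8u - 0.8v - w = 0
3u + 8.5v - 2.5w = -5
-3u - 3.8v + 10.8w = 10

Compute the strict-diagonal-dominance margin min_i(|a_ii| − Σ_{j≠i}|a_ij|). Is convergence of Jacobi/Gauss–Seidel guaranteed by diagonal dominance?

2

row 1: |3.8| − (0.8+1) = 2
row 2: |8.5| − (3+2.5) = 3
row 3: |10.8| − (3+3.8) = 4
minimum over rows = 2 → strictly diagonally dominant (convergence guaranteed)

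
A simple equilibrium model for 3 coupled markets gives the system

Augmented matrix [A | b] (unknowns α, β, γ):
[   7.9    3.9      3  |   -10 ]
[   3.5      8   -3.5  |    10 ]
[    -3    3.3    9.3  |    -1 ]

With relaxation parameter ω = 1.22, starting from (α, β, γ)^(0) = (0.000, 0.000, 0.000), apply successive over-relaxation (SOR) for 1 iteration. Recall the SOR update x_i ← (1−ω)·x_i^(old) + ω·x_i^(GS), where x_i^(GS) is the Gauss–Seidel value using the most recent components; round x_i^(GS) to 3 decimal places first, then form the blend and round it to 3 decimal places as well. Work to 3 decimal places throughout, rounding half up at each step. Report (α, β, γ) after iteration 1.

(-1.545, 2.350, -1.757)

Iteration 1:
  α: GS value = (-10 - (3.9)·0.000 - (3)·0.000) / (7.9) = -1.266;  α ← (1−ω)·0.000 + ω·-1.266 = -1.545
  β: GS value = (10 - (3.5)·-1.545 - (-3.5)·0.000) / (8) = 1.926;  β ← (1−ω)·0.000 + ω·1.926 = 2.350
  γ: GS value = (-1 - (-3)·-1.545 - (3.3)·2.350) / (9.3) = -1.440;  γ ← (1−ω)·0.000 + ω·-1.440 = -1.757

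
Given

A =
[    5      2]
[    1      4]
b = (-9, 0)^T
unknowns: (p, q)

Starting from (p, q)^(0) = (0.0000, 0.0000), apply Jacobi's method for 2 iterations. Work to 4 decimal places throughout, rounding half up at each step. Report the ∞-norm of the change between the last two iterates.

Iteration 1:
  p = (-9 - (2)·0.0000) / (5) = -1.8000
  q = (0 - (1)·0.0000) / (4) = 0.0000
Iteration 2:
  p = (-9 - (2)·0.0000) / (5) = -1.8000
  q = (0 - (1)·-1.8000) / (4) = 0.4500
Change: (0.0000, 0.4500) → max |·| = 0.4500

0.4500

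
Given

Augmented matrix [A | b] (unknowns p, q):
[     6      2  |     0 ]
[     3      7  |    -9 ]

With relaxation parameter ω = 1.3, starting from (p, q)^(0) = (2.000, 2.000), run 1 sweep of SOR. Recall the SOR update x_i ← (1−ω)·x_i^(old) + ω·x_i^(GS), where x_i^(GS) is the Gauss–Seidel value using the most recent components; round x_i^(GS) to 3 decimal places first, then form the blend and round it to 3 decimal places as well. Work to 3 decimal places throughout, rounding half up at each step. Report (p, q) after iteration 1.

(-1.467, -1.454)

Iteration 1:
  p: GS value = (0 - (2)·2.000) / (6) = -0.667;  p ← (1−ω)·2.000 + ω·-0.667 = -1.467
  q: GS value = (-9 - (3)·-1.467) / (7) = -0.657;  q ← (1−ω)·2.000 + ω·-0.657 = -1.454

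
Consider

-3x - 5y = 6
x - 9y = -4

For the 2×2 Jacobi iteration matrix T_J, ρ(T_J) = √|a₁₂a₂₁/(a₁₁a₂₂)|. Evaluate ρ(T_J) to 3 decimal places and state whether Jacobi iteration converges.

a₁₂a₂₁/(a₁₁a₂₂) = (-5)·(1) / ((-3)·(-9)) = -0.185185
ρ = √|-0.185185| = √0.185185 = 0.430
ρ < 1, so Jacobi converges

0.430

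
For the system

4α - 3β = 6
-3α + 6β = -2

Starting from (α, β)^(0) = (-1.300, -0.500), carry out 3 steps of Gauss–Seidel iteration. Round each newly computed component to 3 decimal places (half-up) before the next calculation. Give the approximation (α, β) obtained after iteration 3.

Iteration 1:
  α = (6 - (-3)·-0.500) / (4) = 1.125
  β = (-2 - (-3)·1.125) / (6) = 0.229
Iteration 2:
  α = (6 - (-3)·0.229) / (4) = 1.672
  β = (-2 - (-3)·1.672) / (6) = 0.503
Iteration 3:
  α = (6 - (-3)·0.503) / (4) = 1.877
  β = (-2 - (-3)·1.877) / (6) = 0.605

(1.877, 0.605)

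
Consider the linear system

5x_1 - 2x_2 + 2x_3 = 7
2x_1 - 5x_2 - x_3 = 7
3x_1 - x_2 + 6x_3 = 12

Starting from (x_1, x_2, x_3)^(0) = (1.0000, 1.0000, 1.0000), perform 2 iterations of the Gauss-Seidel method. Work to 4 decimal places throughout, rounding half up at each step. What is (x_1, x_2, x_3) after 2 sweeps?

Iteration 1:
  x_1 = (7 - (-2)·1.0000 - (2)·1.0000) / (5) = 1.4000
  x_2 = (7 - (2)·1.4000 - (-1)·1.0000) / (-5) = -1.0400
  x_3 = (12 - (3)·1.4000 - (-1)·-1.0400) / (6) = 1.1267
Iteration 2:
  x_1 = (7 - (-2)·-1.0400 - (2)·1.1267) / (5) = 0.5333
  x_2 = (7 - (2)·0.5333 - (-1)·1.1267) / (-5) = -1.4120
  x_3 = (12 - (3)·0.5333 - (-1)·-1.4120) / (6) = 1.4980

(0.5333, -1.4120, 1.4980)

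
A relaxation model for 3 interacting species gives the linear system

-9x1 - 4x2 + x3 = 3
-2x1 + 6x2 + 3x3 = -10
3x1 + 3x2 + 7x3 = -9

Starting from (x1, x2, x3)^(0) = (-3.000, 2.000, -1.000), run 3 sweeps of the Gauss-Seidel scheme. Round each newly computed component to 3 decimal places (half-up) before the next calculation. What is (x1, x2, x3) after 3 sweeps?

(0.258, -1.184, -0.889)

Iteration 1:
  x1 = (3 - (-4)·2.000 - (1)·-1.000) / (-9) = -1.333
  x2 = (-10 - (-2)·-1.333 - (3)·-1.000) / (6) = -1.611
  x3 = (-9 - (3)·-1.333 - (3)·-1.611) / (7) = -0.024
Iteration 2:
  x1 = (3 - (-4)·-1.611 - (1)·-0.024) / (-9) = 0.380
  x2 = (-10 - (-2)·0.380 - (3)·-0.024) / (6) = -1.528
  x3 = (-9 - (3)·0.380 - (3)·-1.528) / (7) = -0.794
Iteration 3:
  x1 = (3 - (-4)·-1.528 - (1)·-0.794) / (-9) = 0.258
  x2 = (-10 - (-2)·0.258 - (3)·-0.794) / (6) = -1.184
  x3 = (-9 - (3)·0.258 - (3)·-1.184) / (7) = -0.889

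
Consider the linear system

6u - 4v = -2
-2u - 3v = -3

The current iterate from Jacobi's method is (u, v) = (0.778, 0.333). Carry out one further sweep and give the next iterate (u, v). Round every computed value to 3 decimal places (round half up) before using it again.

(-0.111, 0.481)

One sweep:
  u = (-2 - (-4)·0.333) / (6) = -0.111
  v = (-3 - (-2)·0.778) / (-3) = 0.481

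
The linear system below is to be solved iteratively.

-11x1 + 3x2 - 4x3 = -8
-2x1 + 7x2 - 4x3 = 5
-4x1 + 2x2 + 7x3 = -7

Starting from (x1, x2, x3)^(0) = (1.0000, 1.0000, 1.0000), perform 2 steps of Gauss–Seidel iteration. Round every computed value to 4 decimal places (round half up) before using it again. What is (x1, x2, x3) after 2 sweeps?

Iteration 1:
  x1 = (-8 - (3)·1.0000 - (-4)·1.0000) / (-11) = 0.6364
  x2 = (5 - (-2)·0.6364 - (-4)·1.0000) / (7) = 1.4675
  x3 = (-7 - (-4)·0.6364 - (2)·1.4675) / (7) = -1.0556
Iteration 2:
  x1 = (-8 - (3)·1.4675 - (-4)·-1.0556) / (-11) = 1.5114
  x2 = (5 - (-2)·1.5114 - (-4)·-1.0556) / (7) = 0.5429
  x3 = (-7 - (-4)·1.5114 - (2)·0.5429) / (7) = -0.2915

(1.5114, 0.5429, -0.2915)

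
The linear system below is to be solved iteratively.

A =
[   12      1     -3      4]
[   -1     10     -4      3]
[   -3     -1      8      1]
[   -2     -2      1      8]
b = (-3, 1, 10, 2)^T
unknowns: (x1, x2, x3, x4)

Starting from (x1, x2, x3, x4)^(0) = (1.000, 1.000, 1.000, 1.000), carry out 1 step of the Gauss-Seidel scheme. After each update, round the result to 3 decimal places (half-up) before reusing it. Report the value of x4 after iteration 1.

Iteration 1:
  x1 = (-3 - (1)·1.000 - (-3)·1.000 - (4)·1.000) / (12) = -0.417
  x2 = (1 - (-1)·-0.417 - (-4)·1.000 - (3)·1.000) / (10) = 0.158
  x3 = (10 - (-3)·-0.417 - (-1)·0.158 - (1)·1.000) / (8) = 0.988
  x4 = (2 - (-2)·-0.417 - (-2)·0.158 - (1)·0.988) / (8) = 0.062

0.062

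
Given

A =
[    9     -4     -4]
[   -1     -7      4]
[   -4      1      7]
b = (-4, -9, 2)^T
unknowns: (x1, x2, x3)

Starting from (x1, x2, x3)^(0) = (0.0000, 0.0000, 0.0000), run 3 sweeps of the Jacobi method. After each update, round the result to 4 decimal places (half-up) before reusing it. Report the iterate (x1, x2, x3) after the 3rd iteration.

(0.1603, 1.1626, 0.2148)

Iteration 1:
  x1 = (-4 - (-4)·0.0000 - (-4)·0.0000) / (9) = -0.4444
  x2 = (-9 - (-1)·0.0000 - (4)·0.0000) / (-7) = 1.2857
  x3 = (2 - (-4)·0.0000 - (1)·0.0000) / (7) = 0.2857
Iteration 2:
  x1 = (-4 - (-4)·1.2857 - (-4)·0.2857) / (9) = 0.2540
  x2 = (-9 - (-1)·-0.4444 - (4)·0.2857) / (-7) = 1.5125
  x3 = (2 - (-4)·-0.4444 - (1)·1.2857) / (7) = -0.1519
Iteration 3:
  x1 = (-4 - (-4)·1.5125 - (-4)·-0.1519) / (9) = 0.1603
  x2 = (-9 - (-1)·0.2540 - (4)·-0.1519) / (-7) = 1.1626
  x3 = (2 - (-4)·0.2540 - (1)·1.5125) / (7) = 0.2148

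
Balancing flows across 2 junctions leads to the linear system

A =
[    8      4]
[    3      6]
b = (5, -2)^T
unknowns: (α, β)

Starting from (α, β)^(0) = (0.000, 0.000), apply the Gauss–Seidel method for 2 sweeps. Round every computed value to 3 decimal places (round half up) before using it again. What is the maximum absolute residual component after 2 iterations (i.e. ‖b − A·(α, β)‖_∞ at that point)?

0.644

Iteration 1:
  α = (5 - (4)·0.000) / (8) = 0.625
  β = (-2 - (3)·0.625) / (6) = -0.646
Iteration 2:
  α = (5 - (4)·-0.646) / (8) = 0.948
  β = (-2 - (3)·0.948) / (6) = -0.807
Residual b − A·x = (0.644, -0.002); ∞-norm = 0.644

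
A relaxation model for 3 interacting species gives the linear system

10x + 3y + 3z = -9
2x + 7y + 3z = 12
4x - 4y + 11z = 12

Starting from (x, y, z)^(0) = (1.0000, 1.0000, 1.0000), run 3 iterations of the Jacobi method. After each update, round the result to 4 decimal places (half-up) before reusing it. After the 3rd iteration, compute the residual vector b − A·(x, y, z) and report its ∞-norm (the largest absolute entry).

0.3790

Iteration 1:
  x = (-9 - (3)·1.0000 - (3)·1.0000) / (10) = -1.5000
  y = (12 - (2)·1.0000 - (3)·1.0000) / (7) = 1.0000
  z = (12 - (4)·1.0000 - (-4)·1.0000) / (11) = 1.0909
Iteration 2:
  x = (-9 - (3)·1.0000 - (3)·1.0909) / (10) = -1.5273
  y = (12 - (2)·-1.5000 - (3)·1.0909) / (7) = 1.6753
  z = (12 - (4)·-1.5000 - (-4)·1.0000) / (11) = 2.0000
Iteration 3:
  x = (-9 - (3)·1.6753 - (3)·2.0000) / (10) = -2.0026
  y = (12 - (2)·-1.5273 - (3)·2.0000) / (7) = 1.2935
  z = (12 - (4)·-1.5273 - (-4)·1.6753) / (11) = 2.2555
Residual b − A·x = (0.3790, 0.1842, 0.3739); ∞-norm = 0.3790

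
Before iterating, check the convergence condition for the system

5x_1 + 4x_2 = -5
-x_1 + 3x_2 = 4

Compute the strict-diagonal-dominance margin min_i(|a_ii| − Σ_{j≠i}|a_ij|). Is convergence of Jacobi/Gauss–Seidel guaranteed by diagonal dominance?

1

row 1: |5| − (4) = 1
row 2: |3| − (1) = 2
minimum over rows = 1 → strictly diagonally dominant (convergence guaranteed)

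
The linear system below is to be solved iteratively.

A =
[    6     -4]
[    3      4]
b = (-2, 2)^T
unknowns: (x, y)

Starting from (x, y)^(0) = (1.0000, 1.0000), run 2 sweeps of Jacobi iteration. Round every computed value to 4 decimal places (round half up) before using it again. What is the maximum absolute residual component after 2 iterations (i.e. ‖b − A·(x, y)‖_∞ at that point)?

Iteration 1:
  x = (-2 - (-4)·1.0000) / (6) = 0.3333
  y = (2 - (3)·1.0000) / (4) = -0.2500
Iteration 2:
  x = (-2 - (-4)·-0.2500) / (6) = -0.5000
  y = (2 - (3)·0.3333) / (4) = 0.2500
Residual b − A·x = (2.0000, 2.5000); ∞-norm = 2.5000

2.5000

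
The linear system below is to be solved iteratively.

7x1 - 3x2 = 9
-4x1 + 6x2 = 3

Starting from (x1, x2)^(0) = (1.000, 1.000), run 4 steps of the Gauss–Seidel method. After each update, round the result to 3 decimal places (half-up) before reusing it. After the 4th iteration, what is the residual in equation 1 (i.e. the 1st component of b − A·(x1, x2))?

0.045

Iteration 1:
  x1 = (9 - (-3)·1.000) / (7) = 1.714
  x2 = (3 - (-4)·1.714) / (6) = 1.643
Iteration 2:
  x1 = (9 - (-3)·1.643) / (7) = 1.990
  x2 = (3 - (-4)·1.990) / (6) = 1.827
Iteration 3:
  x1 = (9 - (-3)·1.827) / (7) = 2.069
  x2 = (3 - (-4)·2.069) / (6) = 1.879
Iteration 4:
  x1 = (9 - (-3)·1.879) / (7) = 2.091
  x2 = (3 - (-4)·2.091) / (6) = 1.894
Residual b − A·x = (0.045, 0.000)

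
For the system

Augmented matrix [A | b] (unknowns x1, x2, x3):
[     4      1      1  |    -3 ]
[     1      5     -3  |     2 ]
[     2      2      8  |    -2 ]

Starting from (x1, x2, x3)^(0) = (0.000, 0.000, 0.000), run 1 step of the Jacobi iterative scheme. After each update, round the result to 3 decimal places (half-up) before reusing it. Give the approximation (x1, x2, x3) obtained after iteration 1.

(-0.750, 0.400, -0.250)

Iteration 1:
  x1 = (-3 - (1)·0.000 - (1)·0.000) / (4) = -0.750
  x2 = (2 - (1)·0.000 - (-3)·0.000) / (5) = 0.400
  x3 = (-2 - (2)·0.000 - (2)·0.000) / (8) = -0.250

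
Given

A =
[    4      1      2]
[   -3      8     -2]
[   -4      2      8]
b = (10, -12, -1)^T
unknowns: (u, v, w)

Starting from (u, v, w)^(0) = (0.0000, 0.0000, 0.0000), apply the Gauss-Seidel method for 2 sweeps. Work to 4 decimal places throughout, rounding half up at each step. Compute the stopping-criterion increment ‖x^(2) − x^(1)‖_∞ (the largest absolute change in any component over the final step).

0.4922

Iteration 1:
  u = (10 - (1)·0.0000 - (2)·0.0000) / (4) = 2.5000
  v = (-12 - (-3)·2.5000 - (-2)·0.0000) / (8) = -0.5625
  w = (-1 - (-4)·2.5000 - (2)·-0.5625) / (8) = 1.2656
Iteration 2:
  u = (10 - (1)·-0.5625 - (2)·1.2656) / (4) = 2.0078
  v = (-12 - (-3)·2.0078 - (-2)·1.2656) / (8) = -0.4307
  w = (-1 - (-4)·2.0078 - (2)·-0.4307) / (8) = 0.9866
Change: (-0.4922, 0.1318, -0.2790) → max |·| = 0.4922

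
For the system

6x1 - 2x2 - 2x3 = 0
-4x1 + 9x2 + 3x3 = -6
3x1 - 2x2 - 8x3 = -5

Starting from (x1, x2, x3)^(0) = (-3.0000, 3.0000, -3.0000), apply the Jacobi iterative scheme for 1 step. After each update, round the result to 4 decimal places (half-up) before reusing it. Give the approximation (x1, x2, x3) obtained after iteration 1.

Iteration 1:
  x1 = (0 - (-2)·3.0000 - (-2)·-3.0000) / (6) = 0.0000
  x2 = (-6 - (-4)·-3.0000 - (3)·-3.0000) / (9) = -1.0000
  x3 = (-5 - (3)·-3.0000 - (-2)·3.0000) / (-8) = -1.2500

(0.0000, -1.0000, -1.2500)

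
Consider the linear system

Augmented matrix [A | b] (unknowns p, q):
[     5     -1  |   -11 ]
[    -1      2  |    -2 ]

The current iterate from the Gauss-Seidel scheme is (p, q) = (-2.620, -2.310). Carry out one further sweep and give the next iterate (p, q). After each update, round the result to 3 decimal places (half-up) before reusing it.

One sweep:
  p = (-11 - (-1)·-2.310) / (5) = -2.662
  q = (-2 - (-1)·-2.662) / (2) = -2.331

(-2.662, -2.331)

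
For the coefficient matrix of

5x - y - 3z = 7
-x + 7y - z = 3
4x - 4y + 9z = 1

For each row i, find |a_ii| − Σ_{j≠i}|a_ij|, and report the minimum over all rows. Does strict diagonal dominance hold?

1

row 1: |5| − (1+3) = 1
row 2: |7| − (1+1) = 5
row 3: |9| − (4+4) = 1
minimum over rows = 1 → strictly diagonally dominant (convergence guaranteed)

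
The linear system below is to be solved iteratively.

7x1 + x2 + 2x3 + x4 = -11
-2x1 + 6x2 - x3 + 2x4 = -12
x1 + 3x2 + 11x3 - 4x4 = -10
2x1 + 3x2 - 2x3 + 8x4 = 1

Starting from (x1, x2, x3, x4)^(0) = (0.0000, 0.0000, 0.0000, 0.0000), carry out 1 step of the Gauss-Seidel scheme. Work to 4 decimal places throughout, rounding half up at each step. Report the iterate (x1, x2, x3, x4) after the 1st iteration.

Iteration 1:
  x1 = (-11 - (1)·0.0000 - (2)·0.0000 - (1)·0.0000) / (7) = -1.5714
  x2 = (-12 - (-2)·-1.5714 - (-1)·0.0000 - (2)·0.0000) / (6) = -2.5238
  x3 = (-10 - (1)·-1.5714 - (3)·-2.5238 - (-4)·0.0000) / (11) = -0.0779
  x4 = (1 - (2)·-1.5714 - (3)·-2.5238 - (-2)·-0.0779) / (8) = 1.4448

(-1.5714, -2.5238, -0.0779, 1.4448)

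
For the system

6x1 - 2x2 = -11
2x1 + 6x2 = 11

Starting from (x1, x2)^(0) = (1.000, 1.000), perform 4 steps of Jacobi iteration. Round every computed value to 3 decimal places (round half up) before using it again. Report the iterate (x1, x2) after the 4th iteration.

Iteration 1:
  x1 = (-11 - (-2)·1.000) / (6) = -1.500
  x2 = (11 - (2)·1.000) / (6) = 1.500
Iteration 2:
  x1 = (-11 - (-2)·1.500) / (6) = -1.333
  x2 = (11 - (2)·-1.500) / (6) = 2.333
Iteration 3:
  x1 = (-11 - (-2)·2.333) / (6) = -1.056
  x2 = (11 - (2)·-1.333) / (6) = 2.278
Iteration 4:
  x1 = (-11 - (-2)·2.278) / (6) = -1.074
  x2 = (11 - (2)·-1.056) / (6) = 2.185

(-1.074, 2.185)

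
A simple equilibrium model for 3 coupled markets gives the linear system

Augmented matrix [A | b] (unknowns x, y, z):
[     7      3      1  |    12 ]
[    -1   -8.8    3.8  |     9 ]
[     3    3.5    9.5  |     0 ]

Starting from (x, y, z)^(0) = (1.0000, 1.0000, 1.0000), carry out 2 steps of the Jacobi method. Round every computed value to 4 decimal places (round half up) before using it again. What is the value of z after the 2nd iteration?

-0.1014

Iteration 1:
  x = (12 - (3)·1.0000 - (1)·1.0000) / (7) = 1.1429
  y = (9 - (-1)·1.0000 - (3.8)·1.0000) / (-8.8) = -0.7045
  z = (0 - (3)·1.0000 - (3.5)·1.0000) / (9.5) = -0.6842
Iteration 2:
  x = (12 - (3)·-0.7045 - (1)·-0.6842) / (7) = 2.1140
  y = (9 - (-1)·1.1429 - (3.8)·-0.6842) / (-8.8) = -1.4481
  z = (0 - (3)·1.1429 - (3.5)·-0.7045) / (9.5) = -0.1014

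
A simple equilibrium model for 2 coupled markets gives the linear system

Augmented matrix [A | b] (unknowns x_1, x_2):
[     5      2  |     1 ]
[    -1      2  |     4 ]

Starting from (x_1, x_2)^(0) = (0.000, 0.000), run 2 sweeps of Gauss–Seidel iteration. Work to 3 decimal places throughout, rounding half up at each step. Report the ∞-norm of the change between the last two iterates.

0.840

Iteration 1:
  x_1 = (1 - (2)·0.000) / (5) = 0.200
  x_2 = (4 - (-1)·0.200) / (2) = 2.100
Iteration 2:
  x_1 = (1 - (2)·2.100) / (5) = -0.640
  x_2 = (4 - (-1)·-0.640) / (2) = 1.680
Change: (-0.840, -0.420) → max |·| = 0.840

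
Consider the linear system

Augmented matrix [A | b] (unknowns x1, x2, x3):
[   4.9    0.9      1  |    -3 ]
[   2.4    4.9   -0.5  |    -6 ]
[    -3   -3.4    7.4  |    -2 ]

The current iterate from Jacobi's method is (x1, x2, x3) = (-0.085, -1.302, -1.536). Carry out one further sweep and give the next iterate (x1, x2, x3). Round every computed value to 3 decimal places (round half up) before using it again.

(-0.060, -1.340, -0.903)

One sweep:
  x1 = (-3 - (0.9)·-1.302 - (1)·-1.536) / (4.9) = -0.060
  x2 = (-6 - (2.4)·-0.085 - (-0.5)·-1.536) / (4.9) = -1.340
  x3 = (-2 - (-3)·-0.085 - (-3.4)·-1.302) / (7.4) = -0.903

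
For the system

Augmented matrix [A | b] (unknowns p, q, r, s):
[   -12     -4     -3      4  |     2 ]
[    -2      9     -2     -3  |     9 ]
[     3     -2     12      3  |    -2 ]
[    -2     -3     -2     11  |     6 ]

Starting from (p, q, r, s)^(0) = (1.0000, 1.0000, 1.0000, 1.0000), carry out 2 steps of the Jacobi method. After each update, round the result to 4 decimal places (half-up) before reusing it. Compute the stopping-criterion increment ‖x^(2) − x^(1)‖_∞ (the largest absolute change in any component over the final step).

0.5876

Iteration 1:
  p = (2 - (-4)·1.0000 - (-3)·1.0000 - (4)·1.0000) / (-12) = -0.4167
  q = (9 - (-2)·1.0000 - (-2)·1.0000 - (-3)·1.0000) / (9) = 1.7778
  r = (-2 - (3)·1.0000 - (-2)·1.0000 - (3)·1.0000) / (12) = -0.5000
  s = (6 - (-2)·1.0000 - (-3)·1.0000 - (-2)·1.0000) / (11) = 1.1818
Iteration 2:
  p = (2 - (-4)·1.7778 - (-3)·-0.5000 - (4)·1.1818) / (-12) = -0.2403
  q = (9 - (-2)·-0.4167 - (-2)·-0.5000 - (-3)·1.1818) / (9) = 1.1902
  r = (-2 - (3)·-0.4167 - (-2)·1.7778 - (3)·1.1818) / (12) = -0.0616
  s = (6 - (-2)·-0.4167 - (-3)·1.7778 - (-2)·-0.5000) / (11) = 0.8636
Change: (0.1764, -0.5876, 0.4384, -0.3182) → max |·| = 0.5876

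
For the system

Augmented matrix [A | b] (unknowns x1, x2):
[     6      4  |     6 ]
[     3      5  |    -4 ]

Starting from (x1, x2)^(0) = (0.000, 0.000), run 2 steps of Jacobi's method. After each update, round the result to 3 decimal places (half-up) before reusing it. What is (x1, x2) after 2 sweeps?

Iteration 1:
  x1 = (6 - (4)·0.000) / (6) = 1.000
  x2 = (-4 - (3)·0.000) / (5) = -0.800
Iteration 2:
  x1 = (6 - (4)·-0.800) / (6) = 1.533
  x2 = (-4 - (3)·1.000) / (5) = -1.400

(1.533, -1.400)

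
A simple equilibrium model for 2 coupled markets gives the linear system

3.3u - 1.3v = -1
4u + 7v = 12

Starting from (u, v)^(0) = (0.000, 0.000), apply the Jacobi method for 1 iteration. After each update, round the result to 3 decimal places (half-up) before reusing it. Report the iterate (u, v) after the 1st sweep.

(-0.303, 1.714)

Iteration 1:
  u = (-1 - (-1.3)·0.000) / (3.3) = -0.303
  v = (12 - (4)·0.000) / (7) = 1.714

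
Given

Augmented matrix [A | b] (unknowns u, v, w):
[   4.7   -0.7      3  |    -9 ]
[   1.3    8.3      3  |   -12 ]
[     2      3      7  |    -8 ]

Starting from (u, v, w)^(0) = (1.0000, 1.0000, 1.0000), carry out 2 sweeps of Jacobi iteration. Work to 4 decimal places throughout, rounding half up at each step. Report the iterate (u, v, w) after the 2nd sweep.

Iteration 1:
  u = (-9 - (-0.7)·1.0000 - (3)·1.0000) / (4.7) = -2.4043
  v = (-12 - (1.3)·1.0000 - (3)·1.0000) / (8.3) = -1.9639
  w = (-8 - (2)·1.0000 - (3)·1.0000) / (7) = -1.8571
Iteration 2:
  u = (-9 - (-0.7)·-1.9639 - (3)·-1.8571) / (4.7) = -1.0220
  v = (-12 - (1.3)·-2.4043 - (3)·-1.8571) / (8.3) = -0.3980
  w = (-8 - (2)·-2.4043 - (3)·-1.9639) / (7) = 0.3858

(-1.0220, -0.3980, 0.3858)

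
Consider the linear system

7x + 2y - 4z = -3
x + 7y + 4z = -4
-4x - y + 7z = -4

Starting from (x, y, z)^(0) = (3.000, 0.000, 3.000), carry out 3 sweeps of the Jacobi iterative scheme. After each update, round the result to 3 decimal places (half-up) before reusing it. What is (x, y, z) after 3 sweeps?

(-0.154, -0.586, -0.201)

Iteration 1:
  x = (-3 - (2)·0.000 - (-4)·3.000) / (7) = 1.286
  y = (-4 - (1)·3.000 - (4)·3.000) / (7) = -2.714
  z = (-4 - (-4)·3.000 - (-1)·0.000) / (7) = 1.143
Iteration 2:
  x = (-3 - (2)·-2.714 - (-4)·1.143) / (7) = 1.000
  y = (-4 - (1)·1.286 - (4)·1.143) / (7) = -1.408
  z = (-4 - (-4)·1.286 - (-1)·-2.714) / (7) = -0.224
Iteration 3:
  x = (-3 - (2)·-1.408 - (-4)·-0.224) / (7) = -0.154
  y = (-4 - (1)·1.000 - (4)·-0.224) / (7) = -0.586
  z = (-4 - (-4)·1.000 - (-1)·-1.408) / (7) = -0.201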